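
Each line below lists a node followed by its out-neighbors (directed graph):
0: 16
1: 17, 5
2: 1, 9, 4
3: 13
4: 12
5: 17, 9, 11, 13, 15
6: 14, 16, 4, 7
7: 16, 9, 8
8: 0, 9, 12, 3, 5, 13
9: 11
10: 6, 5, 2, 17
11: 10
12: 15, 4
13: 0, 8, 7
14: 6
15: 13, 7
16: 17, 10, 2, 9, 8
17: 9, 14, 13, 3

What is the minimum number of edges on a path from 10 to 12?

Level 0: 10
Level 1: 2, 5, 6, 17
Level 2: 1, 3, 4, 7, 9, 11, 13, 14, 15, 16
Level 3: 0, 8, 12
12 first appears at level 3.

3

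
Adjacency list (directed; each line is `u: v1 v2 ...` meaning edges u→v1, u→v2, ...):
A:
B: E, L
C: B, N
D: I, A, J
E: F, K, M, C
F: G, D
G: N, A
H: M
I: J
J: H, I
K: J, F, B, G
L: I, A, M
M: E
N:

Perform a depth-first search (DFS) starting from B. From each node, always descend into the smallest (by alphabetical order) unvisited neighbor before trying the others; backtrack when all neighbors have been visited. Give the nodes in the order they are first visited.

Visit B
B → E
E → C
C → N
E → F
F → D
D → A
D → I
I → J
J → H
H → M
F → G
E → K
B → L

B E C N F D A I J H M G K L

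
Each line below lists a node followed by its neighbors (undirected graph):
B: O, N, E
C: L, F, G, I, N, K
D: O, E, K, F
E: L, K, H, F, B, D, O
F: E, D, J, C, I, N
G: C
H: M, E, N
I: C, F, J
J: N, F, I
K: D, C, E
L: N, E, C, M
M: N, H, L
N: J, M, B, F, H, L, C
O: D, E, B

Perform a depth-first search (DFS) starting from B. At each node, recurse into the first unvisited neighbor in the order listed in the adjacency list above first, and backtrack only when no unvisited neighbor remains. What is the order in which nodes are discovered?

B, O, D, E, L, N, J, F, C, G, I, K, M, H

Visit B
B → O
O → D
D → E
E → L
L → N
N → J
J → F
F → C
C → G
C → I
C → K
N → M
M → H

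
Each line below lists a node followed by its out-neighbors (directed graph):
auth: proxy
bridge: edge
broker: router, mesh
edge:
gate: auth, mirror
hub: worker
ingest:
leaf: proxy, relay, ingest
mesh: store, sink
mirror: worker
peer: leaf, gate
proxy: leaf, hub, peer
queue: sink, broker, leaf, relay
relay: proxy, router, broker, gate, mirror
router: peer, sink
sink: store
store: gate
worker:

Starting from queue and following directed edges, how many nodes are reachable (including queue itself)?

16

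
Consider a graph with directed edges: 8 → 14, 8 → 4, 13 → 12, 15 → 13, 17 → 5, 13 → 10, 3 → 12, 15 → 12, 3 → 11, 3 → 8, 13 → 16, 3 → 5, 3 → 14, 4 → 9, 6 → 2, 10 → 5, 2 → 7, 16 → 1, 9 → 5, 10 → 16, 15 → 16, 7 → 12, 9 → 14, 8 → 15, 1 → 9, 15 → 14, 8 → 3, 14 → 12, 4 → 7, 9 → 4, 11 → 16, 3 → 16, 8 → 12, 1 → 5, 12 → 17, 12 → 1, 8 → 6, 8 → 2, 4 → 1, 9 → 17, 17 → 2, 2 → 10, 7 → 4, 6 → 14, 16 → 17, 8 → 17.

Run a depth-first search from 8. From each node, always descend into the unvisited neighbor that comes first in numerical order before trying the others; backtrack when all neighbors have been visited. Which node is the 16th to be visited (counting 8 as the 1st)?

15

Visit 8
8 → 2
2 → 7
7 → 4
4 → 1
1 → 5
1 → 9
9 → 14
14 → 12
12 → 17
2 → 10
10 → 16
8 → 3
3 → 11
8 → 6
8 → 15
15 → 13

Visit order: 8, 2, 7, 4, 1, 5, 9, 14, 12, 17, 10, 16, 3, 11, 6, 15, 13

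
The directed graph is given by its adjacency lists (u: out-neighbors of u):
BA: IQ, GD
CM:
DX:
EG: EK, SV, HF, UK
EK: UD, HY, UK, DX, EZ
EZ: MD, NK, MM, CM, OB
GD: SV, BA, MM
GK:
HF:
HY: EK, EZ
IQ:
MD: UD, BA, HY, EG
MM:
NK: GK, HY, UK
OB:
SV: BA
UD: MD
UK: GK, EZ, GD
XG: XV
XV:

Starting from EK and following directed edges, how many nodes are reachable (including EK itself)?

18

BFS from EK visits: EK, UK, UD, HY, EZ, DX, GK, GD, MD, OB, NK, MM, CM, SV, BA, EG, IQ, HF
Reachable nodes: 18 of 20 total.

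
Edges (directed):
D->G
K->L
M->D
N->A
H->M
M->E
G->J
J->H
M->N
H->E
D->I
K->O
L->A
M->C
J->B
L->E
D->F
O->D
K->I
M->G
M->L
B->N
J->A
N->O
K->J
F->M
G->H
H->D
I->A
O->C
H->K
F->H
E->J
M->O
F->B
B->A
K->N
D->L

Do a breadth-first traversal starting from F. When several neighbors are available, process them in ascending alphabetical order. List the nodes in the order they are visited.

Visit F; enqueue B, H, M → queue [B, H, M]
Visit B; enqueue A, N → queue [H, M, A, N]
Visit H; enqueue D, E, K → queue [M, A, N, D, E, K]
Visit M; enqueue C, G, L, O → queue [A, N, D, E, K, C, G, L, O]
Visit A → queue [N, D, E, K, C, G, L, O]
Visit N → queue [D, E, K, C, G, L, O]
Visit D; enqueue I → queue [E, K, C, G, L, O, I]
Visit E; enqueue J → queue [K, C, G, L, O, I, J]
Visit K → queue [C, G, L, O, I, J]
Visit C → queue [G, L, O, I, J]
Visit G → queue [L, O, I, J]
Visit L → queue [O, I, J]
Visit O → queue [I, J]
Visit I → queue [J]
Visit J → queue []

F → B → H → M → A → N → D → E → K → C → G → L → O → I → J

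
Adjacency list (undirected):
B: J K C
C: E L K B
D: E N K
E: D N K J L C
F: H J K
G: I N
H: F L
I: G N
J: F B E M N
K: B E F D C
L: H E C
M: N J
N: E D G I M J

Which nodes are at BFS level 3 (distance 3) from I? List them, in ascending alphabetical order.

B, C, F, K, L

Level 0: I
Level 1: G, N
Level 2: D, E, J, M
Level 3: B, C, F, K, L
Level 4: H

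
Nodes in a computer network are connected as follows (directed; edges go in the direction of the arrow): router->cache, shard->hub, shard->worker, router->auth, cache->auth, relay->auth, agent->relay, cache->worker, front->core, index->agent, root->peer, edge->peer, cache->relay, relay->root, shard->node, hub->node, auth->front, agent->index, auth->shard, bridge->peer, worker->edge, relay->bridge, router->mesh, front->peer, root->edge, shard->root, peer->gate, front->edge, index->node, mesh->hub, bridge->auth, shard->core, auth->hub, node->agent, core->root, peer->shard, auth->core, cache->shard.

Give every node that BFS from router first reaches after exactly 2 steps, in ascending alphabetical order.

core, front, hub, relay, shard, worker

Level 0: router
Level 1: auth, cache, mesh
Level 2: core, front, hub, relay, shard, worker
Level 3: bridge, edge, node, peer, root
Level 4: agent, gate
Level 5: index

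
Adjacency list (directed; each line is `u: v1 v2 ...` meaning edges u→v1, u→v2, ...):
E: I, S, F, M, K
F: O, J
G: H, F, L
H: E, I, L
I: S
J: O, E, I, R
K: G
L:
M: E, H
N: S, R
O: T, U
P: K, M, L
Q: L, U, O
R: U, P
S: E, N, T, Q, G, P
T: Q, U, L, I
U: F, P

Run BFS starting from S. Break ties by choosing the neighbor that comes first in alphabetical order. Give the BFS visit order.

S, E, G, N, P, Q, T, F, I, K, M, H, L, R, O, U, J

Visit S; enqueue E, G, N, P, Q, T → queue [E, G, N, P, Q, T]
Visit E; enqueue F, I, K, M → queue [G, N, P, Q, T, F, I, K, M]
Visit G; enqueue H, L → queue [N, P, Q, T, F, I, K, M, H, L]
Visit N; enqueue R → queue [P, Q, T, F, I, K, M, H, L, R]
Visit P → queue [Q, T, F, I, K, M, H, L, R]
Visit Q; enqueue O, U → queue [T, F, I, K, M, H, L, R, O, U]
Visit T → queue [F, I, K, M, H, L, R, O, U]
Visit F; enqueue J → queue [I, K, M, H, L, R, O, U, J]
Visit I → queue [K, M, H, L, R, O, U, J]
Visit K → queue [M, H, L, R, O, U, J]
Visit M → queue [H, L, R, O, U, J]
Visit H → queue [L, R, O, U, J]
Visit L → queue [R, O, U, J]
Visit R → queue [O, U, J]
Visit O → queue [U, J]
Visit U → queue [J]
Visit J → queue []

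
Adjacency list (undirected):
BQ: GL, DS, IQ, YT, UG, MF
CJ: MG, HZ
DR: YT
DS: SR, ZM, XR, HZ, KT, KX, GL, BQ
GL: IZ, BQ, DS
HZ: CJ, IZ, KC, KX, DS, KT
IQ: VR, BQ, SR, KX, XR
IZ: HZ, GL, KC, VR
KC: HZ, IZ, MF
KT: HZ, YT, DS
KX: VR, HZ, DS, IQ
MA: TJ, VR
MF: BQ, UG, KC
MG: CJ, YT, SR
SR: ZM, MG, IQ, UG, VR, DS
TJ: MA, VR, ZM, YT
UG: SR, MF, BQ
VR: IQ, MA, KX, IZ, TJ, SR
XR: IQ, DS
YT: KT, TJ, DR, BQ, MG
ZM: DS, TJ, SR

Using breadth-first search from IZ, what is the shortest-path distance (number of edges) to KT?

2

Level 0: IZ
Level 1: GL, HZ, KC, VR
Level 2: BQ, CJ, DS, IQ, KT, KX, MA, MF, SR, TJ
Level 3: MG, UG, XR, YT, ZM
Level 4: DR
KT first appears at level 2.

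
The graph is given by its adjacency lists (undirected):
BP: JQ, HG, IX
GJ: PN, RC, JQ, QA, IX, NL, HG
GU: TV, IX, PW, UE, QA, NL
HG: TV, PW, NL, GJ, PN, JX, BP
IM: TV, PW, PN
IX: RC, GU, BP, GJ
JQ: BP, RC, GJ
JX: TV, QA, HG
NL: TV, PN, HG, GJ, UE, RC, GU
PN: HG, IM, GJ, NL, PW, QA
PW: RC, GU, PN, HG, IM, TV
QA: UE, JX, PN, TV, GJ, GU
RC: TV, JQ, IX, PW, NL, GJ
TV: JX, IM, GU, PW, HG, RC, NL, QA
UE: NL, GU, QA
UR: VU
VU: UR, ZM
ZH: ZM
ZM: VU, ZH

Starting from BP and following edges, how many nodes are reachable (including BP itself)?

BFS from BP visits: BP, HG, IX, JQ, GJ, JX, NL, PN, PW, TV, GU, RC, QA, UE, IM
Reachable nodes: 15 of 19 total.

15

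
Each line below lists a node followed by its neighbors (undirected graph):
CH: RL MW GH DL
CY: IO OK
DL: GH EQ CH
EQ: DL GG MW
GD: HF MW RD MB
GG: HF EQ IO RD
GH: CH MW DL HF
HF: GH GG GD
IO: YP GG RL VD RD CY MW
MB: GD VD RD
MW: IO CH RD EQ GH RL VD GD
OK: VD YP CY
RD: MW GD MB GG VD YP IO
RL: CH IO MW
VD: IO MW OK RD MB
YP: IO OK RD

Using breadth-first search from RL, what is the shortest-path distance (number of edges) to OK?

Level 0: RL
Level 1: CH, IO, MW
Level 2: CY, DL, EQ, GD, GG, GH, RD, VD, YP
Level 3: HF, MB, OK
OK first appears at level 3.

3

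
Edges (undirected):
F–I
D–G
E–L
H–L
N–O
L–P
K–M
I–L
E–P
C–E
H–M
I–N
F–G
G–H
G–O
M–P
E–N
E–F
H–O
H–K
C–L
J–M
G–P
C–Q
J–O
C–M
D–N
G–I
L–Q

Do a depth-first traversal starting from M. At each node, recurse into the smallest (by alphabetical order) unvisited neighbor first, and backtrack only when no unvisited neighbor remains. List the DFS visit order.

M → C → E → F → G → D → N → I → L → H → K → O → J → P → Q

Visit M
M → C
C → E
E → F
F → G
G → D
D → N
N → I
I → L
L → H
H → K
H → O
O → J
L → P
L → Q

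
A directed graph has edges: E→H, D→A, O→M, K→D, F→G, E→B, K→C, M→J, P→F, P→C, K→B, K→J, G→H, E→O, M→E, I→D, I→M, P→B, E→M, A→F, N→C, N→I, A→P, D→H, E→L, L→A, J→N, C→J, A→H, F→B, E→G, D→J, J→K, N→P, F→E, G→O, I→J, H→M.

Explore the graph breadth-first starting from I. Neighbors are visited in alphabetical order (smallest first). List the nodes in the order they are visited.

Visit I; enqueue D, J, M → queue [D, J, M]
Visit D; enqueue A, H → queue [J, M, A, H]
Visit J; enqueue K, N → queue [M, A, H, K, N]
Visit M; enqueue E → queue [A, H, K, N, E]
Visit A; enqueue F, P → queue [H, K, N, E, F, P]
Visit H → queue [K, N, E, F, P]
Visit K; enqueue B, C → queue [N, E, F, P, B, C]
Visit N → queue [E, F, P, B, C]
Visit E; enqueue G, L, O → queue [F, P, B, C, G, L, O]
Visit F → queue [P, B, C, G, L, O]
Visit P → queue [B, C, G, L, O]
Visit B → queue [C, G, L, O]
Visit C → queue [G, L, O]
Visit G → queue [L, O]
Visit L → queue [O]
Visit O → queue []

I → D → J → M → A → H → K → N → E → F → P → B → C → G → L → O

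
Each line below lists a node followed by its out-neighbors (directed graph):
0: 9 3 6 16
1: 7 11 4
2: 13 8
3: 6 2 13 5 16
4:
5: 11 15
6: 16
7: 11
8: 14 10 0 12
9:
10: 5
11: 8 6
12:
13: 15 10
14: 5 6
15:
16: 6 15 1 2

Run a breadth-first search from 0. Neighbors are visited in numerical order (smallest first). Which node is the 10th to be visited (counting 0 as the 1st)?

15

Visit 0; enqueue 3, 6, 9, 16 → queue [3, 6, 9, 16]
Visit 3; enqueue 2, 5, 13 → queue [6, 9, 16, 2, 5, 13]
Visit 6 → queue [9, 16, 2, 5, 13]
Visit 9 → queue [16, 2, 5, 13]
Visit 16; enqueue 1, 15 → queue [2, 5, 13, 1, 15]
Visit 2; enqueue 8 → queue [5, 13, 1, 15, 8]
Visit 5; enqueue 11 → queue [13, 1, 15, 8, 11]
Visit 13; enqueue 10 → queue [1, 15, 8, 11, 10]
Visit 1; enqueue 4, 7 → queue [15, 8, 11, 10, 4, 7]
Visit 15 → queue [8, 11, 10, 4, 7]
Visit 8; enqueue 12, 14 → queue [11, 10, 4, 7, 12, 14]
Visit 11 → queue [10, 4, 7, 12, 14]
Visit 10 → queue [4, 7, 12, 14]
Visit 4 → queue [7, 12, 14]
Visit 7 → queue [12, 14]
Visit 12 → queue [14]
Visit 14 → queue []

Visit order: 0, 3, 6, 9, 16, 2, 5, 13, 1, 15, 8, 11, 10, 4, 7, 12, 14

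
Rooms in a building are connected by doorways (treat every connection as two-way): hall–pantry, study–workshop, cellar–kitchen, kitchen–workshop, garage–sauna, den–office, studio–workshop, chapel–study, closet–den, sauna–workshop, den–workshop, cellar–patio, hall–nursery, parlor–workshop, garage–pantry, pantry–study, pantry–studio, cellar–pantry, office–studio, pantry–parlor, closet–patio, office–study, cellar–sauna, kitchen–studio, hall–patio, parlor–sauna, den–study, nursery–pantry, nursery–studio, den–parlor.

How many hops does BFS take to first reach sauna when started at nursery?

3

Level 0: nursery
Level 1: hall, pantry, studio
Level 2: cellar, garage, kitchen, office, parlor, patio, study, workshop
Level 3: chapel, closet, den, sauna
sauna first appears at level 3.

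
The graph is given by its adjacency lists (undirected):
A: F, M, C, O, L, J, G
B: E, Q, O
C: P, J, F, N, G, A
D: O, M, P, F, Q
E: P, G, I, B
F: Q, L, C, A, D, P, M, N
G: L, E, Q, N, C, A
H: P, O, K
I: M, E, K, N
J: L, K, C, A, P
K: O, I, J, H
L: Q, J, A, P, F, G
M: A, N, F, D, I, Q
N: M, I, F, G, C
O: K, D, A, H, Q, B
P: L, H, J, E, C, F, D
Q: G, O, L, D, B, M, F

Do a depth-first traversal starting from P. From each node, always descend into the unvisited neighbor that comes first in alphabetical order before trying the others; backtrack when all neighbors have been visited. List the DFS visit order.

P, C, A, F, D, M, I, E, B, O, H, K, J, L, G, N, Q

Visit P
P → C
C → A
A → F
F → D
D → M
M → I
I → E
E → B
B → O
O → H
H → K
K → J
J → L
L → G
G → N
G → Q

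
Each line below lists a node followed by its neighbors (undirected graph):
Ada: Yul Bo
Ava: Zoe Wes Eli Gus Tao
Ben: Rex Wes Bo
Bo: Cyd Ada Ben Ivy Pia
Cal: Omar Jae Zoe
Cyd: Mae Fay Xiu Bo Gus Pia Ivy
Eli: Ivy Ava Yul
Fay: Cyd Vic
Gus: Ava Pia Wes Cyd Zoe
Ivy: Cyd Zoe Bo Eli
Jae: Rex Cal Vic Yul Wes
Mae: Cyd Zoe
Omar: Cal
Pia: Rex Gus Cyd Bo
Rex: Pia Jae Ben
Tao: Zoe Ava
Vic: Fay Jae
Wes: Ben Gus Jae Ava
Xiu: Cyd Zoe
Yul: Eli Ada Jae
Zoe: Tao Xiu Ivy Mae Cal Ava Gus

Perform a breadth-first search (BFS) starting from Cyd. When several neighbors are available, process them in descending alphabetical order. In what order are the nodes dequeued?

Cyd, Xiu, Pia, Mae, Ivy, Gus, Fay, Bo, Zoe, Rex, Eli, Wes, Ava, Vic, Ben, Ada, Tao, Cal, Jae, Yul, Omar

Visit Cyd; enqueue Xiu, Pia, Mae, Ivy, Gus, Fay, Bo → queue [Xiu, Pia, Mae, Ivy, Gus, Fay, Bo]
Visit Xiu; enqueue Zoe → queue [Pia, Mae, Ivy, Gus, Fay, Bo, Zoe]
Visit Pia; enqueue Rex → queue [Mae, Ivy, Gus, Fay, Bo, Zoe, Rex]
Visit Mae → queue [Ivy, Gus, Fay, Bo, Zoe, Rex]
Visit Ivy; enqueue Eli → queue [Gus, Fay, Bo, Zoe, Rex, Eli]
Visit Gus; enqueue Wes, Ava → queue [Fay, Bo, Zoe, Rex, Eli, Wes, Ava]
Visit Fay; enqueue Vic → queue [Bo, Zoe, Rex, Eli, Wes, Ava, Vic]
Visit Bo; enqueue Ben, Ada → queue [Zoe, Rex, Eli, Wes, Ava, Vic, Ben, Ada]
Visit Zoe; enqueue Tao, Cal → queue [Rex, Eli, Wes, Ava, Vic, Ben, Ada, Tao, Cal]
Visit Rex; enqueue Jae → queue [Eli, Wes, Ava, Vic, Ben, Ada, Tao, Cal, Jae]
Visit Eli; enqueue Yul → queue [Wes, Ava, Vic, Ben, Ada, Tao, Cal, Jae, Yul]
Visit Wes → queue [Ava, Vic, Ben, Ada, Tao, Cal, Jae, Yul]
Visit Ava → queue [Vic, Ben, Ada, Tao, Cal, Jae, Yul]
Visit Vic → queue [Ben, Ada, Tao, Cal, Jae, Yul]
Visit Ben → queue [Ada, Tao, Cal, Jae, Yul]
Visit Ada → queue [Tao, Cal, Jae, Yul]
Visit Tao → queue [Cal, Jae, Yul]
Visit Cal; enqueue Omar → queue [Jae, Yul, Omar]
Visit Jae → queue [Yul, Omar]
Visit Yul → queue [Omar]
Visit Omar → queue []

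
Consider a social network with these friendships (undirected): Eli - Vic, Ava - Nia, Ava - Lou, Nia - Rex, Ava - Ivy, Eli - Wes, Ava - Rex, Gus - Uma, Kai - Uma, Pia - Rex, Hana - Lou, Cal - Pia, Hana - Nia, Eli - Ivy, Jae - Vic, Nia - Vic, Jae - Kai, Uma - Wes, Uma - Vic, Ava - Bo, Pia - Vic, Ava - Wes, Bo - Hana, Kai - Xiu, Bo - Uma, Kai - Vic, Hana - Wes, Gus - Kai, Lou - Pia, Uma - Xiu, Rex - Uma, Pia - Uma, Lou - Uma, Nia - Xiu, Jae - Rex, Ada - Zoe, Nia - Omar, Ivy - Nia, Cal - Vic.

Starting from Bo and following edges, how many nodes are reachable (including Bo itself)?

18

BFS from Bo visits: Bo, Ava, Hana, Uma, Ivy, Lou, Nia, Rex, Wes, Gus, Kai, Pia, Vic, Xiu, Eli, Omar, Jae, Cal
Reachable nodes: 18 of 20 total.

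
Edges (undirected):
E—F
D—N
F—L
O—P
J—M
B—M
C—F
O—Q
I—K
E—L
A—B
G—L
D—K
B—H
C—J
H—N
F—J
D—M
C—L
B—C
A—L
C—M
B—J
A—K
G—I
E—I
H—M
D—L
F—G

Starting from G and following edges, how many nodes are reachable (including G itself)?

BFS from G visits: G, F, I, L, C, E, J, K, A, D, B, M, N, H
Reachable nodes: 14 of 17 total.

14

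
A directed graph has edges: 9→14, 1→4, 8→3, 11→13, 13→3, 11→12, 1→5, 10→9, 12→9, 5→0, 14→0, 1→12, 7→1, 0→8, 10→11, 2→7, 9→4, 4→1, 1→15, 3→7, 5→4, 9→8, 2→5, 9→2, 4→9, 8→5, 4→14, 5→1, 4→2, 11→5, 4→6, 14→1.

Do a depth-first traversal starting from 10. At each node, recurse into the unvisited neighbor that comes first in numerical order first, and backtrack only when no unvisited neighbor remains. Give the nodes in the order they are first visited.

Visit 10
10 → 9
9 → 2
2 → 5
5 → 0
0 → 8
8 → 3
3 → 7
7 → 1
1 → 4
4 → 6
4 → 14
1 → 12
1 → 15
10 → 11
11 → 13

10, 9, 2, 5, 0, 8, 3, 7, 1, 4, 6, 14, 12, 15, 11, 13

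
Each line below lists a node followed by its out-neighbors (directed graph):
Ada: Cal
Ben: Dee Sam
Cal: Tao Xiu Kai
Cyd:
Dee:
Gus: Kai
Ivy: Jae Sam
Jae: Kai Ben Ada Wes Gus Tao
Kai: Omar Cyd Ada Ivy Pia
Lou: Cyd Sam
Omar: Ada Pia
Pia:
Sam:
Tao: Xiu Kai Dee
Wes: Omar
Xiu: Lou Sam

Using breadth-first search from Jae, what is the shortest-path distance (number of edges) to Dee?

2

Level 0: Jae
Level 1: Ada, Ben, Gus, Kai, Tao, Wes
Level 2: Cal, Cyd, Dee, Ivy, Omar, Pia, Sam, Xiu
Level 3: Lou
Dee first appears at level 2.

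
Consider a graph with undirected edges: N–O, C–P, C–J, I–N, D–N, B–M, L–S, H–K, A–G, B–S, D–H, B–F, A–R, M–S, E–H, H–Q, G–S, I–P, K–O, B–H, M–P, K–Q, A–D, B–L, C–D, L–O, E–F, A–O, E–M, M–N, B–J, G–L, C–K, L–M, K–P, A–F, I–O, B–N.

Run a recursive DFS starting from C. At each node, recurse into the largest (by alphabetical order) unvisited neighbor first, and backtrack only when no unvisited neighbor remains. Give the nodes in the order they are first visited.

Visit C
C → P
P → M
M → S
S → L
L → O
O → N
N → I
N → D
D → H
H → Q
Q → K
H → E
E → F
F → B
B → J
F → A
A → R
A → G

C → P → M → S → L → O → N → I → D → H → Q → K → E → F → B → J → A → R → G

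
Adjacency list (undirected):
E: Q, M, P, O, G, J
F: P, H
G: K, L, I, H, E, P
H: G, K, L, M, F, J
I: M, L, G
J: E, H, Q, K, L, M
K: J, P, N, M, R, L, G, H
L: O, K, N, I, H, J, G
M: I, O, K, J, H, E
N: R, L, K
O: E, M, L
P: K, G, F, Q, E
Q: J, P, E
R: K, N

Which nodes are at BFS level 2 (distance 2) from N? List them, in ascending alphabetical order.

Level 0: N
Level 1: K, L, R
Level 2: G, H, I, J, M, O, P
Level 3: E, F, Q

G, H, I, J, M, O, P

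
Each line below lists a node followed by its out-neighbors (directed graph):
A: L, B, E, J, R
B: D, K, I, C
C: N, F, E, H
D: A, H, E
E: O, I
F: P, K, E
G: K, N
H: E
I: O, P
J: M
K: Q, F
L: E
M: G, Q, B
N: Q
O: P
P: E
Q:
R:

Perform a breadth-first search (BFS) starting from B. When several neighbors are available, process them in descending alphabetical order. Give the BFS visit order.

B → K → I → D → C → Q → F → P → O → H → E → A → N → R → L → J → M → G

Visit B; enqueue K, I, D, C → queue [K, I, D, C]
Visit K; enqueue Q, F → queue [I, D, C, Q, F]
Visit I; enqueue P, O → queue [D, C, Q, F, P, O]
Visit D; enqueue H, E, A → queue [C, Q, F, P, O, H, E, A]
Visit C; enqueue N → queue [Q, F, P, O, H, E, A, N]
Visit Q → queue [F, P, O, H, E, A, N]
Visit F → queue [P, O, H, E, A, N]
Visit P → queue [O, H, E, A, N]
Visit O → queue [H, E, A, N]
Visit H → queue [E, A, N]
Visit E → queue [A, N]
Visit A; enqueue R, L, J → queue [N, R, L, J]
Visit N → queue [R, L, J]
Visit R → queue [L, J]
Visit L → queue [J]
Visit J; enqueue M → queue [M]
Visit M; enqueue G → queue [G]
Visit G → queue []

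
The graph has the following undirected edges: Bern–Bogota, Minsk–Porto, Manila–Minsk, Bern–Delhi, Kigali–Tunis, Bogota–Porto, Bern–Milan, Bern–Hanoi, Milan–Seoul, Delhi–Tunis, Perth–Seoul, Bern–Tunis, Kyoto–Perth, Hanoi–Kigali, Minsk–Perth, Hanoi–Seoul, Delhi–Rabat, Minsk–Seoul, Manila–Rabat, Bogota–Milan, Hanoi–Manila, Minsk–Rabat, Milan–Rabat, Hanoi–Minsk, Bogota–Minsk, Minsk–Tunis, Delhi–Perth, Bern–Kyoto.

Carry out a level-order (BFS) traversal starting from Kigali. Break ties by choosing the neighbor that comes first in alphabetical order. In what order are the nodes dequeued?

Kigali → Hanoi → Tunis → Bern → Manila → Minsk → Seoul → Delhi → Bogota → Kyoto → Milan → Rabat → Perth → Porto

Visit Kigali; enqueue Hanoi, Tunis → queue [Hanoi, Tunis]
Visit Hanoi; enqueue Bern, Manila, Minsk, Seoul → queue [Tunis, Bern, Manila, Minsk, Seoul]
Visit Tunis; enqueue Delhi → queue [Bern, Manila, Minsk, Seoul, Delhi]
Visit Bern; enqueue Bogota, Kyoto, Milan → queue [Manila, Minsk, Seoul, Delhi, Bogota, Kyoto, Milan]
Visit Manila; enqueue Rabat → queue [Minsk, Seoul, Delhi, Bogota, Kyoto, Milan, Rabat]
Visit Minsk; enqueue Perth, Porto → queue [Seoul, Delhi, Bogota, Kyoto, Milan, Rabat, Perth, Porto]
Visit Seoul → queue [Delhi, Bogota, Kyoto, Milan, Rabat, Perth, Porto]
Visit Delhi → queue [Bogota, Kyoto, Milan, Rabat, Perth, Porto]
Visit Bogota → queue [Kyoto, Milan, Rabat, Perth, Porto]
Visit Kyoto → queue [Milan, Rabat, Perth, Porto]
Visit Milan → queue [Rabat, Perth, Porto]
Visit Rabat → queue [Perth, Porto]
Visit Perth → queue [Porto]
Visit Porto → queue []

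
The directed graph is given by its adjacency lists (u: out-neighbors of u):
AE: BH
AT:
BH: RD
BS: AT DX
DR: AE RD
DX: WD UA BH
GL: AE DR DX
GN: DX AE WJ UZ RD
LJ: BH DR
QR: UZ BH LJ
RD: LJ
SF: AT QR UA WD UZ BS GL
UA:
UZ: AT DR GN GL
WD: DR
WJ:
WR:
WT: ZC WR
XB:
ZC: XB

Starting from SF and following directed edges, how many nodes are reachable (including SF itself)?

16

BFS from SF visits: SF, WD, UZ, UA, QR, GL, BS, AT, DR, GN, LJ, BH, DX, AE, RD, WJ
Reachable nodes: 16 of 20 total.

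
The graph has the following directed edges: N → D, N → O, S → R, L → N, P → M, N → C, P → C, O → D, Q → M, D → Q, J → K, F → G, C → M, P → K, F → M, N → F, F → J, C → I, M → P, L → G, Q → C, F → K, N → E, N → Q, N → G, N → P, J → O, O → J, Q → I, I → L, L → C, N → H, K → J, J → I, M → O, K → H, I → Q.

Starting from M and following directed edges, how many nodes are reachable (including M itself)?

BFS from M visits: M, P, O, K, C, J, D, H, I, Q, L, N, G, F, E
Reachable nodes: 15 of 17 total.

15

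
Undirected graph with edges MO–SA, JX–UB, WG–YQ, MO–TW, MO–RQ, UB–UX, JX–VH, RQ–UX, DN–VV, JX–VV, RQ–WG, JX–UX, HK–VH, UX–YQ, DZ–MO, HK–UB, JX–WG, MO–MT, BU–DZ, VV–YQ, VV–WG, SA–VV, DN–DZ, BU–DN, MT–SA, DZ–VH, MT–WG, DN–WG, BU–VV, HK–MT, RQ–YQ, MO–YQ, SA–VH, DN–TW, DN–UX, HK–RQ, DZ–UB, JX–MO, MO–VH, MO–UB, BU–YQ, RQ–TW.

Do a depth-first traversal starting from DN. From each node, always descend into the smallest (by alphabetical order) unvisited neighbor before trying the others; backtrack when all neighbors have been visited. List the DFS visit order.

Visit DN
DN → BU
BU → DZ
DZ → MO
MO → JX
JX → UB
UB → HK
HK → MT
MT → SA
SA → VH
SA → VV
VV → WG
WG → RQ
RQ → TW
RQ → UX
UX → YQ

DN, BU, DZ, MO, JX, UB, HK, MT, SA, VH, VV, WG, RQ, TW, UX, YQ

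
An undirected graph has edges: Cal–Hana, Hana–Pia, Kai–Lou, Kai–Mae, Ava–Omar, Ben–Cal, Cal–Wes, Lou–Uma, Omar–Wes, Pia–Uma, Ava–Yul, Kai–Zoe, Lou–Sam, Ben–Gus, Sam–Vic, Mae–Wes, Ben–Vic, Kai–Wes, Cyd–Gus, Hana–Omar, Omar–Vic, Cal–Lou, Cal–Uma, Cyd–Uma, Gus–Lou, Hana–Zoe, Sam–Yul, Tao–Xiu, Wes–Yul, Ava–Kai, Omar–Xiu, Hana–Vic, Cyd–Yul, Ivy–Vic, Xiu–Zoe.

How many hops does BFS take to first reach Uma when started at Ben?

2

Level 0: Ben
Level 1: Cal, Gus, Vic
Level 2: Cyd, Hana, Ivy, Lou, Omar, Sam, Uma, Wes
Level 3: Ava, Kai, Mae, Pia, Xiu, Yul, Zoe
Level 4: Tao
Uma first appears at level 2.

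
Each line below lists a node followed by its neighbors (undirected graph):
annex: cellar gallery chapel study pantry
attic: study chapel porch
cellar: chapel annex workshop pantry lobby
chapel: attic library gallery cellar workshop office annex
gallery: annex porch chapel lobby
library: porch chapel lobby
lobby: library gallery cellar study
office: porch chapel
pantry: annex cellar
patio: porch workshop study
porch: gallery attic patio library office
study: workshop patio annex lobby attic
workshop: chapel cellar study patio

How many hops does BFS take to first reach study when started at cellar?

Level 0: cellar
Level 1: annex, chapel, lobby, pantry, workshop
Level 2: attic, gallery, library, office, patio, study
Level 3: porch
study first appears at level 2.

2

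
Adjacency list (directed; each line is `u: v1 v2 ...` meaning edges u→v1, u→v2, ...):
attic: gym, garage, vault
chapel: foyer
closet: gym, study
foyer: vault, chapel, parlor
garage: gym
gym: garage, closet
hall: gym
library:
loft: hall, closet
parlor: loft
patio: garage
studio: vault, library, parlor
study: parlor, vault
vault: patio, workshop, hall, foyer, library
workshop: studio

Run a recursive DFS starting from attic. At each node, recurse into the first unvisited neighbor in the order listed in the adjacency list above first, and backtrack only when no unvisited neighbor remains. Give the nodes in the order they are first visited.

Visit attic
attic → gym
gym → garage
gym → closet
closet → study
study → parlor
parlor → loft
loft → hall
study → vault
vault → patio
vault → workshop
workshop → studio
studio → library
vault → foyer
foyer → chapel

attic, gym, garage, closet, study, parlor, loft, hall, vault, patio, workshop, studio, library, foyer, chapel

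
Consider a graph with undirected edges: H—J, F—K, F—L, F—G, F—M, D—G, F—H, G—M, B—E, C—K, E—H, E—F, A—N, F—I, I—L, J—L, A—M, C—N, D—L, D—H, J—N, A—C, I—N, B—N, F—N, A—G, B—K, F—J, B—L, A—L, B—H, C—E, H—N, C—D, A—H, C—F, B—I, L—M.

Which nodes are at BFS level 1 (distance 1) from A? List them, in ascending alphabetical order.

C, G, H, L, M, N

Level 0: A
Level 1: C, G, H, L, M, N
Level 2: B, D, E, F, I, J, K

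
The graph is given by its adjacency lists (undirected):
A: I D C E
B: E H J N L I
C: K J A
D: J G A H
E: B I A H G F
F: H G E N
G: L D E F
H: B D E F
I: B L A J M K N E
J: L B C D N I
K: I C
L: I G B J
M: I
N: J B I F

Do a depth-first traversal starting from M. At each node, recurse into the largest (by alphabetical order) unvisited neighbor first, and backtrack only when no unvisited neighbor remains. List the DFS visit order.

M -> I -> N -> J -> L -> G -> F -> H -> E -> B -> A -> D -> C -> K

Visit M
M → I
I → N
N → J
J → L
L → G
G → F
F → H
H → E
E → B
E → A
A → D
A → C
C → K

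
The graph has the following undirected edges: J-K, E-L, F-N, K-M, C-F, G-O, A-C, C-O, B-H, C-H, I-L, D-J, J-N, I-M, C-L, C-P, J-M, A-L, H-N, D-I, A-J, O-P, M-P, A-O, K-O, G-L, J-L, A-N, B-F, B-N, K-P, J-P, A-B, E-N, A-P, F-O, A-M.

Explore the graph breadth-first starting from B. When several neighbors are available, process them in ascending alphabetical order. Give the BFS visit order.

Visit B; enqueue A, F, H, N → queue [A, F, H, N]
Visit A; enqueue C, J, L, M, O, P → queue [F, H, N, C, J, L, M, O, P]
Visit F → queue [H, N, C, J, L, M, O, P]
Visit H → queue [N, C, J, L, M, O, P]
Visit N; enqueue E → queue [C, J, L, M, O, P, E]
Visit C → queue [J, L, M, O, P, E]
Visit J; enqueue D, K → queue [L, M, O, P, E, D, K]
Visit L; enqueue G, I → queue [M, O, P, E, D, K, G, I]
Visit M → queue [O, P, E, D, K, G, I]
Visit O → queue [P, E, D, K, G, I]
Visit P → queue [E, D, K, G, I]
Visit E → queue [D, K, G, I]
Visit D → queue [K, G, I]
Visit K → queue [G, I]
Visit G → queue [I]
Visit I → queue []

B, A, F, H, N, C, J, L, M, O, P, E, D, K, G, I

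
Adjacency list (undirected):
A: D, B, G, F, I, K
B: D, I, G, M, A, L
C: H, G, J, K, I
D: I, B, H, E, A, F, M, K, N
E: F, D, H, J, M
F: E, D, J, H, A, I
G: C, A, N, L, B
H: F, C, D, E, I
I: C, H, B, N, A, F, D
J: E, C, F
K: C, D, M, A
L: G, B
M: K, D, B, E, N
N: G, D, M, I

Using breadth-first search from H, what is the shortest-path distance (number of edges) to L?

3

Level 0: H
Level 1: C, D, E, F, I
Level 2: A, B, G, J, K, M, N
Level 3: L
L first appears at level 3.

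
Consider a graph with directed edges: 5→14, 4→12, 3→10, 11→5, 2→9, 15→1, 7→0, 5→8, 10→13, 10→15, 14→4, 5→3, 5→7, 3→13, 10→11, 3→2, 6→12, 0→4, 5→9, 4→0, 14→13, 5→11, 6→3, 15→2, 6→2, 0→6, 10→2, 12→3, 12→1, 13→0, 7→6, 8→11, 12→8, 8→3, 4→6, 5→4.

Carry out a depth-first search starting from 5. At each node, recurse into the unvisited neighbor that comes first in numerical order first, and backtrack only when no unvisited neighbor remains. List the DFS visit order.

5, 3, 2, 9, 10, 11, 13, 0, 4, 6, 12, 1, 8, 15, 7, 14

Visit 5
5 → 3
3 → 2
2 → 9
3 → 10
10 → 11
10 → 13
13 → 0
0 → 4
4 → 6
6 → 12
12 → 1
12 → 8
10 → 15
5 → 7
5 → 14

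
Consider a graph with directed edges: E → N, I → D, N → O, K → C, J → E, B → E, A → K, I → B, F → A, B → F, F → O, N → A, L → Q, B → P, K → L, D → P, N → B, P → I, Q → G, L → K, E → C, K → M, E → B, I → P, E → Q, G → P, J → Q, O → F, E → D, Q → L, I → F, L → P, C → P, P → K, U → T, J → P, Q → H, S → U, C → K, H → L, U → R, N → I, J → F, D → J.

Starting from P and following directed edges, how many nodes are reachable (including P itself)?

BFS from P visits: P, K, I, M, L, C, F, D, B, Q, O, A, J, E, H, G, N
Reachable nodes: 17 of 21 total.

17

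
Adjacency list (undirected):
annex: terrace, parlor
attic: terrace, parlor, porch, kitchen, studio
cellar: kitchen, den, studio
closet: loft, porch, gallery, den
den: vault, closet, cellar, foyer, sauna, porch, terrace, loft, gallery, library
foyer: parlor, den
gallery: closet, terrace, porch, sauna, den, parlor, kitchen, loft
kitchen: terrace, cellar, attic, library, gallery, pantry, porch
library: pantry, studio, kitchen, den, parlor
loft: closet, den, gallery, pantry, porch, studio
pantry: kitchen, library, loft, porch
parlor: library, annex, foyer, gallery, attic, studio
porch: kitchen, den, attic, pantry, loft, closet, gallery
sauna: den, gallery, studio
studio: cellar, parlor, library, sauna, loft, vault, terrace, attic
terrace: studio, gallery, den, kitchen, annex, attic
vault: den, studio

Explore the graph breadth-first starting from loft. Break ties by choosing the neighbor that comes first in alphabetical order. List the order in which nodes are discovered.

loft closet den gallery pantry porch studio cellar foyer library sauna terrace vault kitchen parlor attic annex

Visit loft; enqueue closet, den, gallery, pantry, porch, studio → queue [closet, den, gallery, pantry, porch, studio]
Visit closet → queue [den, gallery, pantry, porch, studio]
Visit den; enqueue cellar, foyer, library, sauna, terrace, vault → queue [gallery, pantry, porch, studio, cellar, foyer, library, sauna, terrace, vault]
Visit gallery; enqueue kitchen, parlor → queue [pantry, porch, studio, cellar, foyer, library, sauna, terrace, vault, kitchen, parlor]
Visit pantry → queue [porch, studio, cellar, foyer, library, sauna, terrace, vault, kitchen, parlor]
Visit porch; enqueue attic → queue [studio, cellar, foyer, library, sauna, terrace, vault, kitchen, parlor, attic]
Visit studio → queue [cellar, foyer, library, sauna, terrace, vault, kitchen, parlor, attic]
Visit cellar → queue [foyer, library, sauna, terrace, vault, kitchen, parlor, attic]
Visit foyer → queue [library, sauna, terrace, vault, kitchen, parlor, attic]
Visit library → queue [sauna, terrace, vault, kitchen, parlor, attic]
Visit sauna → queue [terrace, vault, kitchen, parlor, attic]
Visit terrace; enqueue annex → queue [vault, kitchen, parlor, attic, annex]
Visit vault → queue [kitchen, parlor, attic, annex]
Visit kitchen → queue [parlor, attic, annex]
Visit parlor → queue [attic, annex]
Visit attic → queue [annex]
Visit annex → queue []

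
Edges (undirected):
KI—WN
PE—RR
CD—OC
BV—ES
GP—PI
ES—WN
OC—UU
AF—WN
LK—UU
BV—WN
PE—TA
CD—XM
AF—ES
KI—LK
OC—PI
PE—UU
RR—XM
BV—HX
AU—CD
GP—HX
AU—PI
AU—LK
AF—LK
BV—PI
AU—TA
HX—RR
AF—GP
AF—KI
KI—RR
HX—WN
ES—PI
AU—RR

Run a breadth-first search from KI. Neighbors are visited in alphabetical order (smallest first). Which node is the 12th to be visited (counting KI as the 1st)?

XM

Visit KI; enqueue AF, LK, RR, WN → queue [AF, LK, RR, WN]
Visit AF; enqueue ES, GP → queue [LK, RR, WN, ES, GP]
Visit LK; enqueue AU, UU → queue [RR, WN, ES, GP, AU, UU]
Visit RR; enqueue HX, PE, XM → queue [WN, ES, GP, AU, UU, HX, PE, XM]
Visit WN; enqueue BV → queue [ES, GP, AU, UU, HX, PE, XM, BV]
Visit ES; enqueue PI → queue [GP, AU, UU, HX, PE, XM, BV, PI]
Visit GP → queue [AU, UU, HX, PE, XM, BV, PI]
Visit AU; enqueue CD, TA → queue [UU, HX, PE, XM, BV, PI, CD, TA]
Visit UU; enqueue OC → queue [HX, PE, XM, BV, PI, CD, TA, OC]
Visit HX → queue [PE, XM, BV, PI, CD, TA, OC]
Visit PE → queue [XM, BV, PI, CD, TA, OC]
Visit XM → queue [BV, PI, CD, TA, OC]
Visit BV → queue [PI, CD, TA, OC]
Visit PI → queue [CD, TA, OC]
Visit CD → queue [TA, OC]
Visit TA → queue [OC]
Visit OC → queue []

Visit order: KI, AF, LK, RR, WN, ES, GP, AU, UU, HX, PE, XM, BV, PI, CD, TA, OC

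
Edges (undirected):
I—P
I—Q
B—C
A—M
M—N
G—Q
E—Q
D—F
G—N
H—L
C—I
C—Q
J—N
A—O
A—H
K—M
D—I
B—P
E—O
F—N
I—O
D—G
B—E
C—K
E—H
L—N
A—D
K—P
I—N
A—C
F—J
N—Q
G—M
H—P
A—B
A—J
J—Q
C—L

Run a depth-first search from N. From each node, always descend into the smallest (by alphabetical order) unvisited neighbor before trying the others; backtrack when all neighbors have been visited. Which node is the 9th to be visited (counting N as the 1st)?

E

Visit N
N → F
F → D
D → A
A → B
B → C
C → I
I → O
O → E
E → H
H → L
H → P
P → K
K → M
M → G
G → Q
Q → J

Visit order: N, F, D, A, B, C, I, O, E, H, L, P, K, M, G, Q, J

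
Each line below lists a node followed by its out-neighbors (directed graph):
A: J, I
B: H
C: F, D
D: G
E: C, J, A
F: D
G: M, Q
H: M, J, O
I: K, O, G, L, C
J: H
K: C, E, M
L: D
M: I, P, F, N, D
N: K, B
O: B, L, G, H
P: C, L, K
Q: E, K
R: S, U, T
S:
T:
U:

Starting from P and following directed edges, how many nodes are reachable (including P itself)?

BFS from P visits: P, C, K, L, D, F, E, M, G, A, J, I, N, Q, H, O, B
Reachable nodes: 17 of 21 total.

17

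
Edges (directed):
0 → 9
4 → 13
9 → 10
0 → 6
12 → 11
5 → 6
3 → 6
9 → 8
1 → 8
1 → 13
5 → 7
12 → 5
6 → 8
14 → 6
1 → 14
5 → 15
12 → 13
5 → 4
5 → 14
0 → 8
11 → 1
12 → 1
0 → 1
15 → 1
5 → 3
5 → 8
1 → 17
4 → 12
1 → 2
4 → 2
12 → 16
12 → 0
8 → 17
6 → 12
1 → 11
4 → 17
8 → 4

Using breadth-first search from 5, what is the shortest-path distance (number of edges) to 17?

Level 0: 5
Level 1: 3, 4, 6, 7, 8, 14, 15
Level 2: 1, 2, 12, 13, 17
Level 3: 0, 11, 16
Level 4: 9
Level 5: 10
17 first appears at level 2.

2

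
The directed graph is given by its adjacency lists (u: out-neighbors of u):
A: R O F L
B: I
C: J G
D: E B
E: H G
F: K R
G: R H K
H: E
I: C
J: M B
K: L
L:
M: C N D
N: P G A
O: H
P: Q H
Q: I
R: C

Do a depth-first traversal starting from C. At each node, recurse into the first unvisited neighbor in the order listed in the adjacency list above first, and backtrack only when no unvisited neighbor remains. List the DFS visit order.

C -> J -> M -> N -> P -> Q -> I -> H -> E -> G -> R -> K -> L -> A -> O -> F -> D -> B

Visit C
C → J
J → M
M → N
N → P
P → Q
Q → I
P → H
H → E
E → G
G → R
G → K
K → L
N → A
A → O
A → F
M → D
D → B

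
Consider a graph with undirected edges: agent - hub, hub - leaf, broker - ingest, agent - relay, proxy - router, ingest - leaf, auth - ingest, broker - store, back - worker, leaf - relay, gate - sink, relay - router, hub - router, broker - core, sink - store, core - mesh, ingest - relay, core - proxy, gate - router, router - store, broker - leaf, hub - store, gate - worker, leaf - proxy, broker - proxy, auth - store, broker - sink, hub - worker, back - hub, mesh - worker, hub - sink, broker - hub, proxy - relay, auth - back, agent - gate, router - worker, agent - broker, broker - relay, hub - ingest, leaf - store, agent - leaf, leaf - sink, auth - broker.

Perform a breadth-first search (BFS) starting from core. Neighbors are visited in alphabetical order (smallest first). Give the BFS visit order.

Visit core; enqueue broker, mesh, proxy → queue [broker, mesh, proxy]
Visit broker; enqueue agent, auth, hub, ingest, leaf, relay, sink, store → queue [mesh, proxy, agent, auth, hub, ingest, leaf, relay, sink, store]
Visit mesh; enqueue worker → queue [proxy, agent, auth, hub, ingest, leaf, relay, sink, store, worker]
Visit proxy; enqueue router → queue [agent, auth, hub, ingest, leaf, relay, sink, store, worker, router]
Visit agent; enqueue gate → queue [auth, hub, ingest, leaf, relay, sink, store, worker, router, gate]
Visit auth; enqueue back → queue [hub, ingest, leaf, relay, sink, store, worker, router, gate, back]
Visit hub → queue [ingest, leaf, relay, sink, store, worker, router, gate, back]
Visit ingest → queue [leaf, relay, sink, store, worker, router, gate, back]
Visit leaf → queue [relay, sink, store, worker, router, gate, back]
Visit relay → queue [sink, store, worker, router, gate, back]
Visit sink → queue [store, worker, router, gate, back]
Visit store → queue [worker, router, gate, back]
Visit worker → queue [router, gate, back]
Visit router → queue [gate, back]
Visit gate → queue [back]
Visit back → queue []

core -> broker -> mesh -> proxy -> agent -> auth -> hub -> ingest -> leaf -> relay -> sink -> store -> worker -> router -> gate -> back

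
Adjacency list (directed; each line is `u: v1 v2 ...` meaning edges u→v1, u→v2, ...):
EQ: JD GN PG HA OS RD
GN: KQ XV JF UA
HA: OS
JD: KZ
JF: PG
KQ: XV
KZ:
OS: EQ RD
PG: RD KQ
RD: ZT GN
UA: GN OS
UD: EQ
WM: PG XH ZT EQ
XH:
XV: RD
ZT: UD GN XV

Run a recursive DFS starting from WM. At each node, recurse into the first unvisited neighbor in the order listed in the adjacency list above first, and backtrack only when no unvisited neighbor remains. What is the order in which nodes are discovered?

Visit WM
WM → PG
PG → RD
RD → ZT
ZT → UD
UD → EQ
EQ → JD
JD → KZ
EQ → GN
GN → KQ
KQ → XV
GN → JF
GN → UA
UA → OS
EQ → HA
WM → XH

WM, PG, RD, ZT, UD, EQ, JD, KZ, GN, KQ, XV, JF, UA, OS, HA, XH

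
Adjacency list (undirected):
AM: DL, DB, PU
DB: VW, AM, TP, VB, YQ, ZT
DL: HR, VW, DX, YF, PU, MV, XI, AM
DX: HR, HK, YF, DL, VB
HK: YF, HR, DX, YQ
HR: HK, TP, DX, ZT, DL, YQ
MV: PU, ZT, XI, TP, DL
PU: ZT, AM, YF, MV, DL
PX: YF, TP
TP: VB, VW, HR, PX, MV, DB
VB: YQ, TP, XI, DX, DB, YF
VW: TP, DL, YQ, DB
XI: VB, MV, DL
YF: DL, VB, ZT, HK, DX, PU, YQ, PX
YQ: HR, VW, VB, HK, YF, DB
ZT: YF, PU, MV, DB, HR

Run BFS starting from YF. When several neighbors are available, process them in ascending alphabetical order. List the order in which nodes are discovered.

YF DL DX HK PU PX VB YQ ZT AM HR MV VW XI TP DB

Visit YF; enqueue DL, DX, HK, PU, PX, VB, YQ, ZT → queue [DL, DX, HK, PU, PX, VB, YQ, ZT]
Visit DL; enqueue AM, HR, MV, VW, XI → queue [DX, HK, PU, PX, VB, YQ, ZT, AM, HR, MV, VW, XI]
Visit DX → queue [HK, PU, PX, VB, YQ, ZT, AM, HR, MV, VW, XI]
Visit HK → queue [PU, PX, VB, YQ, ZT, AM, HR, MV, VW, XI]
Visit PU → queue [PX, VB, YQ, ZT, AM, HR, MV, VW, XI]
Visit PX; enqueue TP → queue [VB, YQ, ZT, AM, HR, MV, VW, XI, TP]
Visit VB; enqueue DB → queue [YQ, ZT, AM, HR, MV, VW, XI, TP, DB]
Visit YQ → queue [ZT, AM, HR, MV, VW, XI, TP, DB]
Visit ZT → queue [AM, HR, MV, VW, XI, TP, DB]
Visit AM → queue [HR, MV, VW, XI, TP, DB]
Visit HR → queue [MV, VW, XI, TP, DB]
Visit MV → queue [VW, XI, TP, DB]
Visit VW → queue [XI, TP, DB]
Visit XI → queue [TP, DB]
Visit TP → queue [DB]
Visit DB → queue []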